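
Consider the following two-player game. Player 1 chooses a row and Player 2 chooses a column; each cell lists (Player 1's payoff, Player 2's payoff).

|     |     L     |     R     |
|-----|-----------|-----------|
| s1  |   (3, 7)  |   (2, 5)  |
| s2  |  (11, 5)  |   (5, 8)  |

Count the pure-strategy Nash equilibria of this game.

1

(s2, R): Player 1 gets 5 (best alternative 2); Player 2 gets 8 (best alternative 5). Neither deviates — NE.
(s1, L) is not a NE: Player 1 would switch to s2 (11 > 3).
No other cell survives both best-response checks, so there is 1 pure NE.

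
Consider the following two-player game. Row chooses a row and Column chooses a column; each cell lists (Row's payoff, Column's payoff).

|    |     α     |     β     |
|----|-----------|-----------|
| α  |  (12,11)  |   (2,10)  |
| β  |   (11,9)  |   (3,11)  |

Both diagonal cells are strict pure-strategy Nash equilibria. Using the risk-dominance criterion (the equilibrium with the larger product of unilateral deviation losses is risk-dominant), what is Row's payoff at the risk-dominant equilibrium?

At both α: Row loses 12 − 11 = 1 by deviating; Column loses 11 − 10 = 1. Product = 1·1 = 1.
At both β: Row loses 3 − 2 = 1 by deviating; Column loses 11 − 9 = 2. Product = 1·2 = 2.
2 > 1, so both β is risk-dominant. Row's payoff there is 3.

3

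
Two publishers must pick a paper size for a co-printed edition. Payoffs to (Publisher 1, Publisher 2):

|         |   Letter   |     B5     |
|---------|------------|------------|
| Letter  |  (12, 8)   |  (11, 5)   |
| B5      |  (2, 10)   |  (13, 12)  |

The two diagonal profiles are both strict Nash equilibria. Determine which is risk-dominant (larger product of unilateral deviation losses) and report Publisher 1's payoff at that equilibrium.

12

At both Letter: Publisher 1 loses 12 − 2 = 10 by deviating; Publisher 2 loses 8 − 5 = 3. Product = 10·3 = 30.
At both B5: Publisher 1 loses 13 − 11 = 2 by deviating; Publisher 2 loses 12 − 10 = 2. Product = 2·2 = 4.
30 > 4, so both Letter is risk-dominant. Publisher 1's payoff there is 12.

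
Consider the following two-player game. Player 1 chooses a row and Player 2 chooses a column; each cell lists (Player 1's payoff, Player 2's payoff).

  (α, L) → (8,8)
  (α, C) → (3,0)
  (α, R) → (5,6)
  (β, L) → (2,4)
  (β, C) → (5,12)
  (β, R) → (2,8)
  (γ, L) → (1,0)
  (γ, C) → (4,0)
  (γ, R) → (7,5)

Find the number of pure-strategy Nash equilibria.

3

(α, L): Player 1 gets 8 (best alternative 2); Player 2 gets 8 (best alternative 6). Neither deviates — NE.
(β, C): Player 1 gets 5 (best alternative 4); Player 2 gets 12 (best alternative 8). Neither deviates — NE.
(γ, R): Player 1 gets 7 (best alternative 5); Player 2 gets 5 (best alternative 0). Neither deviates — NE.
(γ, L) is not a NE: Player 1 would switch to α (8 > 1).
No other cell survives both best-response checks, so there are 3 pure NE.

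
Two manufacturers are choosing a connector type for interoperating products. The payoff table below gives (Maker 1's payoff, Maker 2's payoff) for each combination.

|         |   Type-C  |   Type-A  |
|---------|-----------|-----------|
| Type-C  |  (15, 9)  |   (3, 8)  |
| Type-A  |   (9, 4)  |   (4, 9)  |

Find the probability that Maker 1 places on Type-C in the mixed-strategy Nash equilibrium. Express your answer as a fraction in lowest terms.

5/6

Maker 1's mix p on Type-C must make Maker 2 indifferent between Type-C and Type-A.
Maker 2's payoff from Type-C: 9p + 4(1−p). From Type-A: 8p + 9(1−p).
Set equal: 1p = 5(1−p) → p = 5/6.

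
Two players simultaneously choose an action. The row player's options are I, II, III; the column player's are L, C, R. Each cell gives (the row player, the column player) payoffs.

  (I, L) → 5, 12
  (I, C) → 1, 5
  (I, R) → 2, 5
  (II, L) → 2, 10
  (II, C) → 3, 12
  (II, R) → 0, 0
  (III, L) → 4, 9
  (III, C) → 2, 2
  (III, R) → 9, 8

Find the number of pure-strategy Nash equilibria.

2

(I, L): the row player gets 5 (best alternative 4); the column player gets 12 (best alternative 5). Neither deviates — NE.
(II, C): the row player gets 3 (best alternative 2); the column player gets 12 (best alternative 10). Neither deviates — NE.
(III, R) is not a NE: the column player would switch to L (9 > 8).
No other cell survives both best-response checks, so there are 2 pure NE.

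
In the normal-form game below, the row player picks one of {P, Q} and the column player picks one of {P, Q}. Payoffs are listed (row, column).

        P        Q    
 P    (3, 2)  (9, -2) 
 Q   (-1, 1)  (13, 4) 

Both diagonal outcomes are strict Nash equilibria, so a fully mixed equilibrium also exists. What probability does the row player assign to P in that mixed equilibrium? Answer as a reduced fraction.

3/7

The row player's mix p on P must make the column player indifferent between P and Q.
The column player's payoff from P: 2p + 1(1−p). From Q: (-2)p + 4(1−p).
Set equal: 4p = 3(1−p) → p = 3/7.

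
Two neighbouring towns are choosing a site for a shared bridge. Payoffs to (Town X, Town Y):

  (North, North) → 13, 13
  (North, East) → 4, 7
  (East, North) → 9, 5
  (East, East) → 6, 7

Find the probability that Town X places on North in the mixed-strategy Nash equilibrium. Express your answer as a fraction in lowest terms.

Town X's mix p on North must make Town Y indifferent between North and East.
Town Y's payoff from North: 13p + 5(1−p). From East: 7p + 7(1−p).
Set equal: 6p = 2(1−p) → p = 2/8 = 1/4.

1/4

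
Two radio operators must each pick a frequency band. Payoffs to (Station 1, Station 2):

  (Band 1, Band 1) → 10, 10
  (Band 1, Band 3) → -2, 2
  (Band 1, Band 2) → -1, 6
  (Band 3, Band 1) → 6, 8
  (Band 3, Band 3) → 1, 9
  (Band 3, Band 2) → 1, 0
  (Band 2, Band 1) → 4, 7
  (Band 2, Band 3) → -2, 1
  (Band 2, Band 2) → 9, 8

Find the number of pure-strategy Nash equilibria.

3

Both Band 1: Station 1 gets 10 (best alternative 6); Station 2 gets 10 (best alternative 6). Neither deviates — NE.
Both Band 3: Station 1 gets 1 (best alternative -2); Station 2 gets 9 (best alternative 8). Neither deviates — NE.
Both Band 2: Station 1 gets 9 (best alternative 1); Station 2 gets 8 (best alternative 7). Neither deviates — NE.
(Band 3, Band 1) is not a NE: Station 1 would switch to Band 1 (10 > 6).
No other cell survives both best-response checks, so there are 3 pure NE.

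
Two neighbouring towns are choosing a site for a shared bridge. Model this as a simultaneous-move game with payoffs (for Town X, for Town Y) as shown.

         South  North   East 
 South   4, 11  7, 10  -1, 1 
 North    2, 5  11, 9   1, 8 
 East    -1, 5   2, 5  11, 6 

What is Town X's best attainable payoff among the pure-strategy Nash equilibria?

11

Both South is a pure NE (Town X: 4 ≥ 2; Town Y: 11 ≥ 10). Town X gets 4.
Both North is a pure NE (Town X: 11 ≥ 7; Town Y: 9 ≥ 8). Town X gets 11.
Both East is a pure NE (Town X: 11 ≥ 1; Town Y: 6 ≥ 5). Town X gets 11.
Every other cell has a profitable deviation for at least one player. Highest of {4, 11, 11} is 11.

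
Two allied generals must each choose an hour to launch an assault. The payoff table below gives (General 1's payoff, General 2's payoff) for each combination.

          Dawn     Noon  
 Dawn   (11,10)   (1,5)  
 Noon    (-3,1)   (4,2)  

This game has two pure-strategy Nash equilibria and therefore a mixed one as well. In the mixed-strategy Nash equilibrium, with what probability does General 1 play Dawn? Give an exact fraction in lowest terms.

General 1's mix p on Dawn must make General 2 indifferent between Dawn and Noon.
General 2's payoff from Dawn: 10p + 1(1−p). From Noon: 5p + 2(1−p).
Set equal: 5p = 1(1−p) → p = 1/6.

1/6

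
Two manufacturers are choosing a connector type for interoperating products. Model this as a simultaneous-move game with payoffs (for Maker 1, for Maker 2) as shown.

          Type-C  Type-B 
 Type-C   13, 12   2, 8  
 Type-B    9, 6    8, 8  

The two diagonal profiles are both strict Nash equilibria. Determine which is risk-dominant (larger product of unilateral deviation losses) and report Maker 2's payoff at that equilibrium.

At both Type-C: Maker 1 loses 13 − 9 = 4 by deviating; Maker 2 loses 12 − 8 = 4. Product = 4·4 = 16.
At both Type-B: Maker 1 loses 8 − 2 = 6 by deviating; Maker 2 loses 8 − 6 = 2. Product = 6·2 = 12.
16 > 12, so both Type-C is risk-dominant. Maker 2's payoff there is 12.

12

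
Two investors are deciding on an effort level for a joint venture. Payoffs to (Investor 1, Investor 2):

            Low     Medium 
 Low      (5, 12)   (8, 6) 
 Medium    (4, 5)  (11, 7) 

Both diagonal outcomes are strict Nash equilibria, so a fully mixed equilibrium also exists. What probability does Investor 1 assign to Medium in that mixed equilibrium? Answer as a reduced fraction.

3/4

Investor 1's mix p on Low must make Investor 2 indifferent between Low and Medium.
Investor 2's payoff from Low: 12p + 5(1−p). From Medium: 6p + 7(1−p).
Set equal: 6p = 2(1−p) → p = 2/8 = 1/4.
Probability on Medium is 1 − 1/4 = 3/4.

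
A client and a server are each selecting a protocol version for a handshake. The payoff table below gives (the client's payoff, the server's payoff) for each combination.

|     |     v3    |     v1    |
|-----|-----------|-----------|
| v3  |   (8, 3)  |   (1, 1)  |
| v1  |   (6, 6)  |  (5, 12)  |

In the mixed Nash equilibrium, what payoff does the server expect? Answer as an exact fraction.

The client mixes with probability p on v3, chosen so the server is indifferent: 3p + 6(1−p) = 1p + 12(1−p) gives p = 3/4.
The server's expected payoff is 3·3/4 + 6·1/4 = 15/4.

15/4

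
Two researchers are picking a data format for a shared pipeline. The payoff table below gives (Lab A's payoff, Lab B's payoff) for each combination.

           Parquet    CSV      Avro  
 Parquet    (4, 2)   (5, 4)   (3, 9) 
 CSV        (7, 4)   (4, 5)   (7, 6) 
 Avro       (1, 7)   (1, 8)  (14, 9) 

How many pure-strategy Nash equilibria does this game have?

1

Both Avro: Lab A gets 14 (best alternative 7); Lab B gets 9 (best alternative 8). Neither deviates — NE.
Both CSV is not a NE: Lab A would switch to Parquet (5 > 4).
No other cell survives both best-response checks, so there is 1 pure NE.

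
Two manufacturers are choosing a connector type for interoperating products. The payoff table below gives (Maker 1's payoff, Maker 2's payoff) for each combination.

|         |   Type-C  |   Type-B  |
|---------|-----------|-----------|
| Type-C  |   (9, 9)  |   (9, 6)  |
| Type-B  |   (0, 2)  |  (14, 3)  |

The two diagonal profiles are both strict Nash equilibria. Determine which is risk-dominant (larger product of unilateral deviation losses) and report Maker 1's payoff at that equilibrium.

At both Type-C: Maker 1 loses 9 − 0 = 9 by deviating; Maker 2 loses 9 − 6 = 3. Product = 9·3 = 27.
At both Type-B: Maker 1 loses 14 − 9 = 5 by deviating; Maker 2 loses 3 − 2 = 1. Product = 5·1 = 5.
27 > 5, so both Type-C is risk-dominant. Maker 1's payoff there is 9.

9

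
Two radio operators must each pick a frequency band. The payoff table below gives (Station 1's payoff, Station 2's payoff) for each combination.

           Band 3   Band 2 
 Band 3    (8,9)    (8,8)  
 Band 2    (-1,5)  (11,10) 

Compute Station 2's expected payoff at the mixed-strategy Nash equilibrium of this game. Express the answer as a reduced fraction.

Station 1 mixes with probability p on Band 3, chosen so Station 2 is indifferent: 9p + 5(1−p) = 8p + 10(1−p) gives p = 5/6.
Station 2's expected payoff is 9·5/6 + 5·1/6 = 25/3.

25/3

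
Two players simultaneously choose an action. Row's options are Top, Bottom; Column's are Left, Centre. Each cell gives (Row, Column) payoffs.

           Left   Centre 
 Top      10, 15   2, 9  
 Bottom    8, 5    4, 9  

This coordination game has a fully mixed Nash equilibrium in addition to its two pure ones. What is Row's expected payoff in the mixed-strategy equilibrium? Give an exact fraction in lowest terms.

Column mixes with probability q on Left, chosen so Row is indifferent: 10q + 2(1−q) = 8q + 4(1−q) gives q = 1/2.
Row's expected payoff (from either row, since indifferent) is 10·1/2 + 2·1/2 = 6.

6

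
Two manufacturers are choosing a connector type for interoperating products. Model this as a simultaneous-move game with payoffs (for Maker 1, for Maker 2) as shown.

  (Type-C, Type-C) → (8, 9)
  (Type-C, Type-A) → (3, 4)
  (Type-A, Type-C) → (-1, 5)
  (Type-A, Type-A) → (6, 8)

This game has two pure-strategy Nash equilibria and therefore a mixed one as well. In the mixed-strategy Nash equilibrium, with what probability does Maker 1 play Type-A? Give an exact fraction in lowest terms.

Maker 1's mix p on Type-C must make Maker 2 indifferent between Type-C and Type-A.
Maker 2's payoff from Type-C: 9p + 5(1−p). From Type-A: 4p + 8(1−p).
Set equal: 5p = 3(1−p) → p = 3/8.
Probability on Type-A is 1 − 3/8 = 5/8.

5/8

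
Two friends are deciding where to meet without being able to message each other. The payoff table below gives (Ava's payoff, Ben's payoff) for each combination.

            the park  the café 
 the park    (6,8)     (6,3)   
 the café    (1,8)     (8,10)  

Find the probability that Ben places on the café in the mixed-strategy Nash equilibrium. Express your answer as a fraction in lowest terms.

Ben's mix q on the park must make Ava indifferent between the park and the café.
Ava's payoff from the park: 6q + 6(1−q). From the café: 1q + 8(1−q).
Set equal: 5q = 2(1−q) → q = 2/7.
Probability on the café is 1 − 2/7 = 5/7.

5/7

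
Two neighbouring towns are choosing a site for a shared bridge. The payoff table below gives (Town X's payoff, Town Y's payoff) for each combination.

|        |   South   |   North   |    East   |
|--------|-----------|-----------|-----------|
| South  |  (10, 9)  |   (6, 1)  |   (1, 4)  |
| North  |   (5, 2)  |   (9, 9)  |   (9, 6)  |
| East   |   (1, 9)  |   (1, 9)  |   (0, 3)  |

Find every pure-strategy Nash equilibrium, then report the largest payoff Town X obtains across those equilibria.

Both South is a pure NE (Town X: 10 ≥ 5; Town Y: 9 ≥ 4). Town X gets 10.
Both North is a pure NE (Town X: 9 ≥ 6; Town Y: 9 ≥ 6). Town X gets 9.
Every other cell has a profitable deviation for at least one player. Highest of {10, 9} is 10.

10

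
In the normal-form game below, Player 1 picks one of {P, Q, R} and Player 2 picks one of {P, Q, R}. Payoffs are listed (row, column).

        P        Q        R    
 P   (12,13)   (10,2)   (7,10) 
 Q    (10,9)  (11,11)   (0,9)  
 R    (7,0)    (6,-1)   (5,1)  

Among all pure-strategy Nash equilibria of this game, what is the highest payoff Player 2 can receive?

13

Both P is a pure NE (Player 1: 12 ≥ 10; Player 2: 13 ≥ 10). Player 2 gets 13.
Both Q is a pure NE (Player 1: 11 ≥ 10; Player 2: 11 ≥ 9). Player 2 gets 11.
Every other cell has a profitable deviation for at least one player. Highest of {13, 11} is 13.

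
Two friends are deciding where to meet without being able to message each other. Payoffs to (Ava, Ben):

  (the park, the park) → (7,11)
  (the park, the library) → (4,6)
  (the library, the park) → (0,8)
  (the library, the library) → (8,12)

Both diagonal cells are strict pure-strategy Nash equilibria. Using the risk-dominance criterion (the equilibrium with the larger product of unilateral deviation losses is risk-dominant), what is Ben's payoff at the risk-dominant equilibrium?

11

At both the park: Ava loses 7 − 0 = 7 by deviating; Ben loses 11 − 6 = 5. Product = 7·5 = 35.
At both the library: Ava loses 8 − 4 = 4 by deviating; Ben loses 12 − 8 = 4. Product = 4·4 = 16.
35 > 16, so both the park is risk-dominant. Ben's payoff there is 11.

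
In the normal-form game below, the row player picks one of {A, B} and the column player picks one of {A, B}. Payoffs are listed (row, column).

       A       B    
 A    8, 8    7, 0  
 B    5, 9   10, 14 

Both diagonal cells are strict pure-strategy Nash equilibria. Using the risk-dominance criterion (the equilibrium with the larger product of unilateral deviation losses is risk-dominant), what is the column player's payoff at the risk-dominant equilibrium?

At both A: the row player loses 8 − 5 = 3 by deviating; the column player loses 8 − 0 = 8. Product = 3·8 = 24.
At both B: the row player loses 10 − 7 = 3 by deviating; the column player loses 14 − 9 = 5. Product = 3·5 = 15.
24 > 15, so both A is risk-dominant. The column player's payoff there is 8.

8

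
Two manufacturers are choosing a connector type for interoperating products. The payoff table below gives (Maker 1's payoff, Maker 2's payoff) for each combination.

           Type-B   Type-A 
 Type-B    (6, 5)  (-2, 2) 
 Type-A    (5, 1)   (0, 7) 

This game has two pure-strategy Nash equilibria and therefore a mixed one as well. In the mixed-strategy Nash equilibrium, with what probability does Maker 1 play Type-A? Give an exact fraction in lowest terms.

Maker 1's mix p on Type-B must make Maker 2 indifferent between Type-B and Type-A.
Maker 2's payoff from Type-B: 5p + 1(1−p). From Type-A: 2p + 7(1−p).
Set equal: 3p = 6(1−p) → p = 6/9 = 2/3.
Probability on Type-A is 1 − 2/3 = 1/3.

1/3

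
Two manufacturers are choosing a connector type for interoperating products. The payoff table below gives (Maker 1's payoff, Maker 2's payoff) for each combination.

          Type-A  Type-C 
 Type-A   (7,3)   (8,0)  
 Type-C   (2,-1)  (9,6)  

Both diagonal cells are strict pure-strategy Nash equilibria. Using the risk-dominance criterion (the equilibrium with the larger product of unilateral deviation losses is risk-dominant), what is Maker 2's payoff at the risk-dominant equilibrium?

3

At both Type-A: Maker 1 loses 7 − 2 = 5 by deviating; Maker 2 loses 3 − 0 = 3. Product = 5·3 = 15.
At both Type-C: Maker 1 loses 9 − 8 = 1 by deviating; Maker 2 loses 6 − (-1) = 7. Product = 1·7 = 7.
15 > 7, so both Type-A is risk-dominant. Maker 2's payoff there is 3.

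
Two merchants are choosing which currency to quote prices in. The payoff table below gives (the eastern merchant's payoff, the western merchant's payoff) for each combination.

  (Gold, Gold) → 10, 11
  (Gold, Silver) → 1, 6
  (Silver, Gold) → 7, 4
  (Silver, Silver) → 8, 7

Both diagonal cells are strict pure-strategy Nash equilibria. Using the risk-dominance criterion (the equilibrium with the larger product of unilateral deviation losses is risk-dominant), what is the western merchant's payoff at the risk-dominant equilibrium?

7

At both Gold: the eastern merchant loses 10 − 7 = 3 by deviating; the western merchant loses 11 − 6 = 5. Product = 3·5 = 15.
At both Silver: the eastern merchant loses 8 − 1 = 7 by deviating; the western merchant loses 7 − 4 = 3. Product = 7·3 = 21.
21 > 15, so both Silver is risk-dominant. The western merchant's payoff there is 7.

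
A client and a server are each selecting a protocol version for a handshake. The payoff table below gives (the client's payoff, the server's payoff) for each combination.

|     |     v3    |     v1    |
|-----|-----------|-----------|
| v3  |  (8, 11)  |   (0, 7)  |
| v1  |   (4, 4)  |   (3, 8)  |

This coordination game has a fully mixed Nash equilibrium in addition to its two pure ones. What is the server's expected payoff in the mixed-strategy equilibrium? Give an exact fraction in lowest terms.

15/2

The client mixes with probability p on v3, chosen so the server is indifferent: 11p + 4(1−p) = 7p + 8(1−p) gives p = 1/2.
The server's expected payoff is 11·1/2 + 4·1/2 = 15/2.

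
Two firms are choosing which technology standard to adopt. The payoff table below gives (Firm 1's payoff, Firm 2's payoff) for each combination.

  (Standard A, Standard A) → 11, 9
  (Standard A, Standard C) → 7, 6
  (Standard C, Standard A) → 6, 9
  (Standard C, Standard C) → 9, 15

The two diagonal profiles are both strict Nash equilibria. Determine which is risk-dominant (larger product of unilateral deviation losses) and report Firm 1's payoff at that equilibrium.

At both Standard A: Firm 1 loses 11 − 6 = 5 by deviating; Firm 2 loses 9 − 6 = 3. Product = 5·3 = 15.
At both Standard C: Firm 1 loses 9 − 7 = 2 by deviating; Firm 2 loses 15 − 9 = 6. Product = 2·6 = 12.
15 > 12, so both Standard A is risk-dominant. Firm 1's payoff there is 11.

11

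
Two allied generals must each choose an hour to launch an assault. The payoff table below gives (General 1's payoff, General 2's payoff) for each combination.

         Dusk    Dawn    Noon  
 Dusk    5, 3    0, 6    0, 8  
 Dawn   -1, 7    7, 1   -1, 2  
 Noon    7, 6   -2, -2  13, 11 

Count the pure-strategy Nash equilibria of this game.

1

Both Noon: General 1 gets 13 (best alternative 0); General 2 gets 11 (best alternative 6). Neither deviates — NE.
Both Dusk is not a NE: General 1 would switch to Noon (7 > 5).
No other cell survives both best-response checks, so there is 1 pure NE.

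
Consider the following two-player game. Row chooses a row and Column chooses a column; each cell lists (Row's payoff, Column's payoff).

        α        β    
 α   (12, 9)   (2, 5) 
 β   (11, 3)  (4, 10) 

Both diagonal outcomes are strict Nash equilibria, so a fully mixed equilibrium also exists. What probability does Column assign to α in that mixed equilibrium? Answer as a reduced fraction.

2/3

Column's mix q on α must make Row indifferent between α and β.
Row's payoff from α: 12q + 2(1−q). From β: 11q + 4(1−q).
Set equal: 1q = 2(1−q) → q = 2/3.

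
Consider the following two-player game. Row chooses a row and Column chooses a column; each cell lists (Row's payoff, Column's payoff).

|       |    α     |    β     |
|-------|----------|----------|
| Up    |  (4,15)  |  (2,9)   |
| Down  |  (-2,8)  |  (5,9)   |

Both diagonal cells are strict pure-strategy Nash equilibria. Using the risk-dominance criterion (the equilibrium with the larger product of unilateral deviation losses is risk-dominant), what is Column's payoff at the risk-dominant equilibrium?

At (Up, α): Row loses 4 − (-2) = 6 by deviating; Column loses 15 − 9 = 6. Product = 6·6 = 36.
At (Down, β): Row loses 5 − 2 = 3 by deviating; Column loses 9 − 8 = 1. Product = 3·1 = 3.
36 > 3, so (Up, α) is risk-dominant. Column's payoff there is 15.

15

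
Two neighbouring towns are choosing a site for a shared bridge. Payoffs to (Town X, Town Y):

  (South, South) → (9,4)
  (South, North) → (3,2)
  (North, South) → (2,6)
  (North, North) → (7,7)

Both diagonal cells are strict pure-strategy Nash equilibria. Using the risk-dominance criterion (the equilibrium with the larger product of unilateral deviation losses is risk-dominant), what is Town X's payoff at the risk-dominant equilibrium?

At both South: Town X loses 9 − 2 = 7 by deviating; Town Y loses 4 − 2 = 2. Product = 7·2 = 14.
At both North: Town X loses 7 − 3 = 4 by deviating; Town Y loses 7 − 6 = 1. Product = 4·1 = 4.
14 > 4, so both South is risk-dominant. Town X's payoff there is 9.

9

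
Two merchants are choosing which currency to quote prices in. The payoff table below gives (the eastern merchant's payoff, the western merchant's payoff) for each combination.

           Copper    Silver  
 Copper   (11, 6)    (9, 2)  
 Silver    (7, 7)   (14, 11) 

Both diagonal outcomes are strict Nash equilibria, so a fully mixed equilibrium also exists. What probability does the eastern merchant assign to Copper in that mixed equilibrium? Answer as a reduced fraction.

1/2

The eastern merchant's mix p on Copper must make the western merchant indifferent between Copper and Silver.
The western merchant's payoff from Copper: 6p + 7(1−p). From Silver: 2p + 11(1−p).
Set equal: 4p = 4(1−p) → p = 4/8 = 1/2.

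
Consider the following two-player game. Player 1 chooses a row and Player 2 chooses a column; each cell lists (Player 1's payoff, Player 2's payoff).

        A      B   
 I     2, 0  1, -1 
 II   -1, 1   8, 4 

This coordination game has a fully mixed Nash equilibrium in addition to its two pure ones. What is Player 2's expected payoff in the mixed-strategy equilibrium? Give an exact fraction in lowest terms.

Player 1 mixes with probability p on I, chosen so Player 2 is indifferent: 0p + 1(1−p) = (-1)p + 4(1−p) gives p = 3/4.
Player 2's expected payoff is 0·3/4 + 1·1/4 = 1/4.

1/4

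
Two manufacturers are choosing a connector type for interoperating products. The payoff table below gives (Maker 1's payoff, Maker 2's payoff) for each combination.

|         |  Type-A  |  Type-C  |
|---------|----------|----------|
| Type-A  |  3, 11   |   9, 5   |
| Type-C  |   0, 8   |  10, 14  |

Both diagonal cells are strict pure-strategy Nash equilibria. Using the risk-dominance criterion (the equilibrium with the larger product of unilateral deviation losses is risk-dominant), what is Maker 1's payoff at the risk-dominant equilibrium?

3

At both Type-A: Maker 1 loses 3 − 0 = 3 by deviating; Maker 2 loses 11 − 5 = 6. Product = 3·6 = 18.
At both Type-C: Maker 1 loses 10 − 9 = 1 by deviating; Maker 2 loses 14 − 8 = 6. Product = 1·6 = 6.
18 > 6, so both Type-A is risk-dominant. Maker 1's payoff there is 3.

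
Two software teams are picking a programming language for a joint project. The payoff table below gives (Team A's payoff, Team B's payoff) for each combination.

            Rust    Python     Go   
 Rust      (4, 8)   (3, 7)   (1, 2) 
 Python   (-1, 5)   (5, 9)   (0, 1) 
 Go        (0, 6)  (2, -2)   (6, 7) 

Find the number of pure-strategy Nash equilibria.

3

Both Rust: Team A gets 4 (best alternative 0); Team B gets 8 (best alternative 7). Neither deviates — NE.
Both Python: Team A gets 5 (best alternative 3); Team B gets 9 (best alternative 5). Neither deviates — NE.
Both Go: Team A gets 6 (best alternative 1); Team B gets 7 (best alternative 6). Neither deviates — NE.
(Python, Go) is not a NE: Team A would switch to Go (6 > 0).
No other cell survives both best-response checks, so there are 3 pure NE.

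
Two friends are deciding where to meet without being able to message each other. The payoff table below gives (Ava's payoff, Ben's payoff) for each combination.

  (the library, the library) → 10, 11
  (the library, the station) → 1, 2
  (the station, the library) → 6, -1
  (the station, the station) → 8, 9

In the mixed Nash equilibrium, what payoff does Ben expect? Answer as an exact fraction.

101/19

Ava mixes with probability p on the library, chosen so Ben is indifferent: 11p + (-1)(1−p) = 2p + 9(1−p) gives p = 10/19.
Ben's expected payoff is 11·10/19 + (-1)·9/19 = 101/19.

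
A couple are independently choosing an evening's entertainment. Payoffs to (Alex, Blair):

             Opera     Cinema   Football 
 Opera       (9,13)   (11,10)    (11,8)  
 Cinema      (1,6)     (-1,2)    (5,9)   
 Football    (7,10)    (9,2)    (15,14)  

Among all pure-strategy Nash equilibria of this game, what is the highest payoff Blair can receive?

14

Both Opera is a pure NE (Alex: 9 ≥ 7; Blair: 13 ≥ 10). Blair gets 13.
Both Football is a pure NE (Alex: 15 ≥ 11; Blair: 14 ≥ 10). Blair gets 14.
Every other cell has a profitable deviation for at least one player. Highest of {13, 14} is 14.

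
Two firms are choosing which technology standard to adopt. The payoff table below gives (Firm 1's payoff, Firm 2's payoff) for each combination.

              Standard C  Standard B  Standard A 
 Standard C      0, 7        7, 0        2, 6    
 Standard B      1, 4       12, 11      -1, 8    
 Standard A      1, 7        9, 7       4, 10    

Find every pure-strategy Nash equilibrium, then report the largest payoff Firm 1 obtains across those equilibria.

Both Standard B is a pure NE (Firm 1: 12 ≥ 9; Firm 2: 11 ≥ 8). Firm 1 gets 12.
Both Standard A is a pure NE (Firm 1: 4 ≥ 2; Firm 2: 10 ≥ 7). Firm 1 gets 4.
Every other cell has a profitable deviation for at least one player. Highest of {12, 4} is 12.

12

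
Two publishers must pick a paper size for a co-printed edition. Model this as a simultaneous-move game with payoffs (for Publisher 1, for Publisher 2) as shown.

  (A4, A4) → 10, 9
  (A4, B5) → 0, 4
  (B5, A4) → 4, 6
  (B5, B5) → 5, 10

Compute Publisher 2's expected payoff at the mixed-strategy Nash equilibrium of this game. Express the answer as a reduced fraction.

Publisher 1 mixes with probability p on A4, chosen so Publisher 2 is indifferent: 9p + 6(1−p) = 4p + 10(1−p) gives p = 4/9.
Publisher 2's expected payoff is 9·4/9 + 6·5/9 = 22/3.

22/3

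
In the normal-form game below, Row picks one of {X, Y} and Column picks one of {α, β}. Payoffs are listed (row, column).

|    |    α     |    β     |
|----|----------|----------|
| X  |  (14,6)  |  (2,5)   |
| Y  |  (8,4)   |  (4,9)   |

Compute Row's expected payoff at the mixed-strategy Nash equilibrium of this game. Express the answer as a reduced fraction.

Column mixes with probability q on α, chosen so Row is indifferent: 14q + 2(1−q) = 8q + 4(1−q) gives q = 1/4.
Row's expected payoff (from either row, since indifferent) is 14·1/4 + 2·3/4 = 5.

5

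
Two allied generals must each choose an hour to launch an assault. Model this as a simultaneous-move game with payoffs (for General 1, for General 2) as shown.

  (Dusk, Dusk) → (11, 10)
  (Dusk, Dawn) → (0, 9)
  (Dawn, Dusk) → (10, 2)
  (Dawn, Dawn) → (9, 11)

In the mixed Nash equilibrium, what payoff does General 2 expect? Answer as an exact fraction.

46/5

General 1 mixes with probability p on Dusk, chosen so General 2 is indifferent: 10p + 2(1−p) = 9p + 11(1−p) gives p = 9/10.
General 2's expected payoff is 10·9/10 + 2·1/10 = 46/5.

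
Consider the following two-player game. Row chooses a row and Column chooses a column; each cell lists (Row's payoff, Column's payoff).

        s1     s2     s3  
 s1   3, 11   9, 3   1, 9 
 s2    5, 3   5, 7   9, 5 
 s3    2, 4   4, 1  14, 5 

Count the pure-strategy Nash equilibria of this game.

Both s3: Row gets 14 (best alternative 9); Column gets 5 (best alternative 4). Neither deviates — NE.
Both s2 is not a NE: Row would switch to s1 (9 > 5).
No other cell survives both best-response checks, so there is 1 pure NE.

1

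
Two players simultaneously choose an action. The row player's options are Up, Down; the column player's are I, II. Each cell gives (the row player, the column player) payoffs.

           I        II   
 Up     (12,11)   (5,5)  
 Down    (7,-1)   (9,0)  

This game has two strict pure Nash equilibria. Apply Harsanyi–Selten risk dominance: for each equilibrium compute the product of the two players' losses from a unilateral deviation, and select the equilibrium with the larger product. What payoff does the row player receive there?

At (Up, I): the row player loses 12 − 7 = 5 by deviating; the column player loses 11 − 5 = 6. Product = 5·6 = 30.
At (Down, II): the row player loses 9 − 5 = 4 by deviating; the column player loses 0 − (-1) = 1. Product = 4·1 = 4.
30 > 4, so (Up, I) is risk-dominant. The row player's payoff there is 12.

12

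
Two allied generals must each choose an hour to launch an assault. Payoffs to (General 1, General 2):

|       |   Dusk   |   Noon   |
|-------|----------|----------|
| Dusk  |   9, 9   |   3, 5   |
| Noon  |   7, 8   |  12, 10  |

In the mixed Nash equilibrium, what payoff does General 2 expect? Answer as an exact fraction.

25/3

General 1 mixes with probability p on Dusk, chosen so General 2 is indifferent: 9p + 8(1−p) = 5p + 10(1−p) gives p = 1/3.
General 2's expected payoff is 9·1/3 + 8·2/3 = 25/3.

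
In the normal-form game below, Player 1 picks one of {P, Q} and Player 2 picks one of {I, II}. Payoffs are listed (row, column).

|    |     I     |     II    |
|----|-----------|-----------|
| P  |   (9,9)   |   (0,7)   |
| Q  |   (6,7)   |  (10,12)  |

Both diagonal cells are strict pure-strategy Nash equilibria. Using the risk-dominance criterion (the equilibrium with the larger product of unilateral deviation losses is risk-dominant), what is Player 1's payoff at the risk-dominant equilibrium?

10

At (P, I): Player 1 loses 9 − 6 = 3 by deviating; Player 2 loses 9 − 7 = 2. Product = 3·2 = 6.
At (Q, II): Player 1 loses 10 − 0 = 10 by deviating; Player 2 loses 12 − 7 = 5. Product = 10·5 = 50.
50 > 6, so (Q, II) is risk-dominant. Player 1's payoff there is 10.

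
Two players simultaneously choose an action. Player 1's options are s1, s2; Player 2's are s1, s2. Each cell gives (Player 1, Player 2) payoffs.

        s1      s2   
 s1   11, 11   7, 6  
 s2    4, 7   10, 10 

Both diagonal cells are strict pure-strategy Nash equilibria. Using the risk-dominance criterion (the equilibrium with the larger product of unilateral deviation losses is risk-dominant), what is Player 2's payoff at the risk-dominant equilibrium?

At both s1: Player 1 loses 11 − 4 = 7 by deviating; Player 2 loses 11 − 6 = 5. Product = 7·5 = 35.
At both s2: Player 1 loses 10 − 7 = 3 by deviating; Player 2 loses 10 − 7 = 3. Product = 3·3 = 9.
35 > 9, so both s1 is risk-dominant. Player 2's payoff there is 11.

11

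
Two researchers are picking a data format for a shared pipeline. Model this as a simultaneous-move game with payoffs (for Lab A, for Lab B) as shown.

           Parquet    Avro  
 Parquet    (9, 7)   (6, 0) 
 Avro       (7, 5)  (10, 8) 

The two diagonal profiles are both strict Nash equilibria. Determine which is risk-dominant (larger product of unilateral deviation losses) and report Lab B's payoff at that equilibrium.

7

At both Parquet: Lab A loses 9 − 7 = 2 by deviating; Lab B loses 7 − 0 = 7. Product = 2·7 = 14.
At both Avro: Lab A loses 10 − 6 = 4 by deviating; Lab B loses 8 − 5 = 3. Product = 4·3 = 12.
14 > 12, so both Parquet is risk-dominant. Lab B's payoff there is 7.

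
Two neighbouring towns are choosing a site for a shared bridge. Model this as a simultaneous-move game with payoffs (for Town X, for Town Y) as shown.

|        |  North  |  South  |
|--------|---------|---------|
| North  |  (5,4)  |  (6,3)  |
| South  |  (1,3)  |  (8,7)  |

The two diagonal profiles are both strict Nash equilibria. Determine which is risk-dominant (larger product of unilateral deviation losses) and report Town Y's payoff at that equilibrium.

At both North: Town X loses 5 − 1 = 4 by deviating; Town Y loses 4 − 3 = 1. Product = 4·1 = 4.
At both South: Town X loses 8 − 6 = 2 by deviating; Town Y loses 7 − 3 = 4. Product = 2·4 = 8.
8 > 4, so both South is risk-dominant. Town Y's payoff there is 7.

7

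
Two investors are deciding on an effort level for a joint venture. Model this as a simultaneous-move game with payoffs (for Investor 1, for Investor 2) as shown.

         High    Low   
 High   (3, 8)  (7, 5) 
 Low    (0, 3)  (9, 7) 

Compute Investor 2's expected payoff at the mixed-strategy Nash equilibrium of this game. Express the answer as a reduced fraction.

Investor 1 mixes with probability p on High, chosen so Investor 2 is indifferent: 8p + 3(1−p) = 5p + 7(1−p) gives p = 4/7.
Investor 2's expected payoff is 8·4/7 + 3·3/7 = 41/7.

41/7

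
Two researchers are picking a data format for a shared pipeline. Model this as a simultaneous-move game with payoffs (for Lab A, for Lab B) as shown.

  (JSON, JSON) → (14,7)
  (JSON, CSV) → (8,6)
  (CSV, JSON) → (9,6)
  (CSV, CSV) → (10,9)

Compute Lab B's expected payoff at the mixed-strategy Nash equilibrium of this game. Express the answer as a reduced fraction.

27/4

Lab A mixes with probability p on JSON, chosen so Lab B is indifferent: 7p + 6(1−p) = 6p + 9(1−p) gives p = 3/4.
Lab B's expected payoff is 7·3/4 + 6·1/4 = 27/4.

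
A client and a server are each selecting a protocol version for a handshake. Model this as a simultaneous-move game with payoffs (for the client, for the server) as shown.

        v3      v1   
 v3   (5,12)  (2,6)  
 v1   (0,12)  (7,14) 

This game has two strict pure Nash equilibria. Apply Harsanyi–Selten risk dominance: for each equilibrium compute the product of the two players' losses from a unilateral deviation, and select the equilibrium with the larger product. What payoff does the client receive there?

At both v3: the client loses 5 − 0 = 5 by deviating; the server loses 12 − 6 = 6. Product = 5·6 = 30.
At both v1: the client loses 7 − 2 = 5 by deviating; the server loses 14 − 12 = 2. Product = 5·2 = 10.
30 > 10, so both v3 is risk-dominant. The client's payoff there is 5.

5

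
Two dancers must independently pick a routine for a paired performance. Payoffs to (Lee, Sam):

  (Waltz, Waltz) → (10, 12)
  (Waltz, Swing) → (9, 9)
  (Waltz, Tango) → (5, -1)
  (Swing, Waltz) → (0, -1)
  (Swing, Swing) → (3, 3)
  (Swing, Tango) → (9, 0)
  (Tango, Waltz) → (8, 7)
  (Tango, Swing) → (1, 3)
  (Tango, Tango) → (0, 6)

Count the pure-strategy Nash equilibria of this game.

Both Waltz: Lee gets 10 (best alternative 8); Sam gets 12 (best alternative 9). Neither deviates — NE.
Both Tango is not a NE: Lee would switch to Swing (9 > 0).
No other cell survives both best-response checks, so there is 1 pure NE.

1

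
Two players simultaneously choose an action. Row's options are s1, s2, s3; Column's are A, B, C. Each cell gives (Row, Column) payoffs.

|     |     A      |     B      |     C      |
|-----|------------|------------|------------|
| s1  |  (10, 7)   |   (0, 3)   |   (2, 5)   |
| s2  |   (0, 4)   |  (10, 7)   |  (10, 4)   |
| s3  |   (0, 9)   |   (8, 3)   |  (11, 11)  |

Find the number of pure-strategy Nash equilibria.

3

(s1, A): Row gets 10 (best alternative 0); Column gets 7 (best alternative 5). Neither deviates — NE.
(s2, B): Row gets 10 (best alternative 8); Column gets 7 (best alternative 4). Neither deviates — NE.
(s3, C): Row gets 11 (best alternative 10); Column gets 11 (best alternative 9). Neither deviates — NE.
(s1, B) is not a NE: Row would switch to s2 (10 > 0).
No other cell survives both best-response checks, so there are 3 pure NE.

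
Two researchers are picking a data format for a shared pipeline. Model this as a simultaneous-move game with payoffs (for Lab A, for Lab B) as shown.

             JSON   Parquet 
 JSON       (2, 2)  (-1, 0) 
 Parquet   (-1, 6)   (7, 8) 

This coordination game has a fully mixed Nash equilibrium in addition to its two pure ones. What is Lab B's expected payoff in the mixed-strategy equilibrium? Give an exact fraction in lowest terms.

4

Lab A mixes with probability p on JSON, chosen so Lab B is indifferent: 2p + 6(1−p) = 0p + 8(1−p) gives p = 1/2.
Lab B's expected payoff is 2·1/2 + 6·1/2 = 4.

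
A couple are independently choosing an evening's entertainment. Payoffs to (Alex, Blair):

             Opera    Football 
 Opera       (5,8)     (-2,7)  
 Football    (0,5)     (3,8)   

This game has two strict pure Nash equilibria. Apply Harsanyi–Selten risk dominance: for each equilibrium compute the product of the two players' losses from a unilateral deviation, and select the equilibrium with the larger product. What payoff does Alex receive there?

At both Opera: Alex loses 5 − 0 = 5 by deviating; Blair loses 8 − 7 = 1. Product = 5·1 = 5.
At both Football: Alex loses 3 − (-2) = 5 by deviating; Blair loses 8 − 5 = 3. Product = 5·3 = 15.
15 > 5, so both Football is risk-dominant. Alex's payoff there is 3.

3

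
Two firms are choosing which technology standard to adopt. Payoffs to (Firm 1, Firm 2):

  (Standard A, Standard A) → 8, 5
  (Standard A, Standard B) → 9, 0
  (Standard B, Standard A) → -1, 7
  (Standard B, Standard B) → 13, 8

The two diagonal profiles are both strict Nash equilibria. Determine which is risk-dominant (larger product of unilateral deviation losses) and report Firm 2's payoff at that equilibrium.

5

At both Standard A: Firm 1 loses 8 − (-1) = 9 by deviating; Firm 2 loses 5 − 0 = 5. Product = 9·5 = 45.
At both Standard B: Firm 1 loses 13 − 9 = 4 by deviating; Firm 2 loses 8 − 7 = 1. Product = 4·1 = 4.
45 > 4, so both Standard A is risk-dominant. Firm 2's payoff there is 5.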